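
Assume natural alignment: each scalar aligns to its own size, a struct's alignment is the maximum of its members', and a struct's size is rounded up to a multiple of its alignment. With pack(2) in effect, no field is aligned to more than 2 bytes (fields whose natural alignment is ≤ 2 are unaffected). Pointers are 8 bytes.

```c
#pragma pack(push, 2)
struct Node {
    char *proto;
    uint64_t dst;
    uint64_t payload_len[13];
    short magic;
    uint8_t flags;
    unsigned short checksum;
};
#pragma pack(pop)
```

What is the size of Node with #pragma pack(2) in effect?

proto at 0 (size 8, align 2) → ends 8
dst at 8 (size 8, align 2) → ends 16
payload_len at 16 (size 104, align 2) → ends 120
magic at 120 (size 2, align 2) → ends 122
flags at 122 (size 1, align 1) → ends 123
pad 1 to align 2 for checksum
checksum at 124 (size 2, align 2) → ends 126
total 126 bytes, alignment 2

126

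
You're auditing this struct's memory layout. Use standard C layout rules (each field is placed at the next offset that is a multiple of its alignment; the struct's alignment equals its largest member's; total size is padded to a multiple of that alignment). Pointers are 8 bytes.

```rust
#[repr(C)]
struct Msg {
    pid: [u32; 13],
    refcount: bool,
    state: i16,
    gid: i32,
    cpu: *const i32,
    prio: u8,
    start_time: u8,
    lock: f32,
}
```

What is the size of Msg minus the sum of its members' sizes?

7

pid at 0 (size 52, align 4) → ends 52
refcount at 52 (size 1, align 1) → ends 53
pad 1 to align 2 for state
state at 54 (size 2, align 2) → ends 56
gid at 56 (size 4, align 4) → ends 60
pad 4 to align 8 for cpu
cpu at 64 (size 8, align 8) → ends 72
prio at 72 (size 1, align 1) → ends 73
start_time at 73 (size 1, align 1) → ends 74
pad 2 to align 4 for lock
lock at 76 (size 4, align 4) → ends 80
total 80 bytes, alignment 8
data bytes 73, size 80 → padding 7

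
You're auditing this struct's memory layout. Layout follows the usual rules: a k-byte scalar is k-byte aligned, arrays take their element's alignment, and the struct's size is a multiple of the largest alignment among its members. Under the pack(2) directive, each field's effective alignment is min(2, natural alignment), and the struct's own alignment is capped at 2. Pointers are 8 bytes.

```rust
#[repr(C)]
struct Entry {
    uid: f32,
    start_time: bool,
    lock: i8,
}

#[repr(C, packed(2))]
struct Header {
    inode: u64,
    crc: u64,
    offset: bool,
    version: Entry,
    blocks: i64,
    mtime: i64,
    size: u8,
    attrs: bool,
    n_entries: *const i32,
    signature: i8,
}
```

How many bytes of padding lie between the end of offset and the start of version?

Entry: @0: uid [4B, align 4] → 4; @4: start_time [1B, align 1] → 5; @5: lock [1B, align 1] → 6; +2 tail pad (align 4); size 8, align 4
@0: inode [8B, align 2] → 8
@8: crc [8B, align 2] → 16
@16: offset [1B, align 1] → 17
+1 pad (align 2)
@18: version [8B, align 2] → 26

1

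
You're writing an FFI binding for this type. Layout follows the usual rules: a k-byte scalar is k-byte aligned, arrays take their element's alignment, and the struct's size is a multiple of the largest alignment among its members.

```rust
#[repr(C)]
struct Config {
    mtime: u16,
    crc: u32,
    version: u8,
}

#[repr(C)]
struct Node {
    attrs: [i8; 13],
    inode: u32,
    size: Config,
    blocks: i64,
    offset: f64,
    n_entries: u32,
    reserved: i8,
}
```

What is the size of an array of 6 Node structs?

336

Config: mtime at 0 (size 2, align 2) → ends 2; pad 2 to align 4 for crc; crc at 4 (size 4, align 4) → ends 8; version at 8 (size 1, align 1) → ends 9; tail pad 3 to reach multiple of 4; total 12 bytes, alignment 4
attrs at 0 (size 13, align 1) → ends 13
pad 3 to align 4 for inode
inode at 16 (size 4, align 4) → ends 20
size at 20 (size 12, align 4) → ends 32
blocks at 32 (size 8, align 8) → ends 40
offset at 40 (size 8, align 8) → ends 48
n_entries at 48 (size 4, align 4) → ends 52
reserved at 52 (size 1, align 1) → ends 53
tail pad 3 to reach multiple of 8
total 56 bytes, alignment 8
array of 6: 6 × 56 = 336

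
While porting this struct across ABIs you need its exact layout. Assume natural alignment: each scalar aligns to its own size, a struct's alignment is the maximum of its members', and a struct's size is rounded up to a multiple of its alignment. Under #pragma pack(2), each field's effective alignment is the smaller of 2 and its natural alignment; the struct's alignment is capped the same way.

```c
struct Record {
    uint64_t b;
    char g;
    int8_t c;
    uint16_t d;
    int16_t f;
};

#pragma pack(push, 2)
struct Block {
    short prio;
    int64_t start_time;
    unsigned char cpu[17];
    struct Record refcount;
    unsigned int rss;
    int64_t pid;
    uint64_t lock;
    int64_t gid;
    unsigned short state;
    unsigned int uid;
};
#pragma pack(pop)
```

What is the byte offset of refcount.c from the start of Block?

37

Record: 0..8  b  (8B, 8-aligned); 8..9  g  (1B, 1-aligned); 9..10  c  (1B, 1-aligned); 10..12  d  (2B, 2-aligned); 12..14  f  (2B, 2-aligned); 14..16  -- tail padding (2B); sizeof = 16, alignof = 8
0..2  prio  (2B, 2-aligned)
2..10  start_time  (8B, 2-aligned)
10..27  cpu  (17B, 1-aligned)
27..28  -- padding (1B)
28..44  refcount  (16B, 2-aligned)
within Record: c at 9
28 + 9 = 37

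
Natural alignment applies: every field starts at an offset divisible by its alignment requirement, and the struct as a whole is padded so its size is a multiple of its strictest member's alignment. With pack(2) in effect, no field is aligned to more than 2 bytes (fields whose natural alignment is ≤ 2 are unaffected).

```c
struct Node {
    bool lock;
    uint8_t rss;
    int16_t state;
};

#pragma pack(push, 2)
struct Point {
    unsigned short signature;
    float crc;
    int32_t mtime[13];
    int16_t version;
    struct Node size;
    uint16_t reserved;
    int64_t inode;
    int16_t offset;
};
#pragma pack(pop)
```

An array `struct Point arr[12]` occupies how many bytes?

912

Node: @0: lock [1B, align 1] → 1; @1: rss [1B, align 1] → 2; @2: state [2B, align 2] → 4; size 4, align 2
@0: signature [2B, align 2] → 2
@2: crc [4B, align 2] → 6
@6: mtime [52B, align 2] → 58
@58: version [2B, align 2] → 60
@60: size [4B, align 2] → 64
@64: reserved [2B, align 2] → 66
@66: inode [8B, align 2] → 74
@74: offset [2B, align 2] → 76
size 76, align 2
array of 12: 12 × 76 = 912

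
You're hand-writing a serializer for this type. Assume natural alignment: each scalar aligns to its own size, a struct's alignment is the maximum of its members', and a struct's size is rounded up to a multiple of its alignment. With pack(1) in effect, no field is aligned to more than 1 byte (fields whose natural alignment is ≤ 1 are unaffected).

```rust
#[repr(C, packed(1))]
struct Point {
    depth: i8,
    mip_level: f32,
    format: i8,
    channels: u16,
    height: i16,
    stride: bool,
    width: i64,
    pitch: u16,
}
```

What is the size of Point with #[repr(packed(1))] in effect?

21

@0: depth [1B, align 1] → 1
@1: mip_level [4B, align 1] → 5
@5: format [1B, align 1] → 6
@6: channels [2B, align 1] → 8
@8: height [2B, align 1] → 10
@10: stride [1B, align 1] → 11
@11: width [8B, align 1] → 19
@19: pitch [2B, align 1] → 21
size 21, align 1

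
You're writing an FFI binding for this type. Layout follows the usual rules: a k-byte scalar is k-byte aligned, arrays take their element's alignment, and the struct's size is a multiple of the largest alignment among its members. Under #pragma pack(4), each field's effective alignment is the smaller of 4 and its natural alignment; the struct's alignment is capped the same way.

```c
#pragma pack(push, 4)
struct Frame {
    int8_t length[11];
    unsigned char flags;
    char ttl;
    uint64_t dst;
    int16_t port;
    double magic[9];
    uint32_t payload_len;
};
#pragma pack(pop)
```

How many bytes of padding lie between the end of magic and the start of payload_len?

length at 0 (size 11, align 1) → ends 11
flags at 11 (size 1, align 1) → ends 12
ttl at 12 (size 1, align 1) → ends 13
pad 3 to align 4 for dst
dst at 16 (size 8, align 4) → ends 24
port at 24 (size 2, align 2) → ends 26
pad 2 to align 4 for magic
magic at 28 (size 72, align 4) → ends 100
payload_len at 100 (size 4, align 4) → ends 104

0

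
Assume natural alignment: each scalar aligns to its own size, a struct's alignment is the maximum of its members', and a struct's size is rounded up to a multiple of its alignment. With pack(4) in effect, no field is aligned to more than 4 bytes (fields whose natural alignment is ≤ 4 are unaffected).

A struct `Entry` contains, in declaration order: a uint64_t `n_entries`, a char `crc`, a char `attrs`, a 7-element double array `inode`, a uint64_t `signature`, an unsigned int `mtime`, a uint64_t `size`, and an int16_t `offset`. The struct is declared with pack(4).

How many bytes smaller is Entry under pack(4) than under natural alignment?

natural layout:
  n_entries at 0 (size 8, align 8) → ends 8
  crc at 8 (size 1, align 1) → ends 9
  attrs at 9 (size 1, align 1) → ends 10
  pad 6 to align 8 for inode
  inode at 16 (size 56, align 8) → ends 72
  signature at 72 (size 8, align 8) → ends 80
  mtime at 80 (size 4, align 4) → ends 84
  pad 4 to align 8 for size
  size at 88 (size 8, align 8) → ends 96
  offset at 96 (size 2, align 2) → ends 98
  tail pad 6 to reach multiple of 8
  total 104 bytes, alignment 8
packed(4) layout:
  n_entries at 0 (size 8, align 4) → ends 8
  crc at 8 (size 1, align 1) → ends 9
  attrs at 9 (size 1, align 1) → ends 10
  pad 2 to align 4 for inode
  inode at 12 (size 56, align 4) → ends 68
  signature at 68 (size 8, align 4) → ends 76
  mtime at 76 (size 4, align 4) → ends 80
  size at 80 (size 8, align 4) → ends 88
  offset at 88 (size 2, align 2) → ends 90
  tail pad 2 to reach multiple of 4
  total 92 bytes, alignment 4
104 − 92 = 12

12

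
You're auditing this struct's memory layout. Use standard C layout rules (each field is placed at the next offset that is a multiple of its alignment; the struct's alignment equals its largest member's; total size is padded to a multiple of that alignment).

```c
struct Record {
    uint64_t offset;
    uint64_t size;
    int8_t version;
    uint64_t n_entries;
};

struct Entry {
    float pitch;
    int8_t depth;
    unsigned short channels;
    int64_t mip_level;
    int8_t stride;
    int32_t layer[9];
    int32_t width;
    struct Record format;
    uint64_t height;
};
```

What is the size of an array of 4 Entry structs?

416

Record: @0: offset [8B, align 8] → 8; @8: size [8B, align 8] → 16; @16: version [1B, align 1] → 17; +7 pad (align 8); @24: n_entries [8B, align 8] → 32; size 32, align 8
@0: pitch [4B, align 4] → 4
@4: depth [1B, align 1] → 5
+1 pad (align 2)
@6: channels [2B, align 2] → 8
@8: mip_level [8B, align 8] → 16
@16: stride [1B, align 1] → 17
+3 pad (align 4)
@20: layer [36B, align 4] → 56
@56: width [4B, align 4] → 60
+4 pad (align 8)
@64: format [32B, align 8] → 96
@96: height [8B, align 8] → 104
size 104, align 8
array of 4: 4 × 104 = 416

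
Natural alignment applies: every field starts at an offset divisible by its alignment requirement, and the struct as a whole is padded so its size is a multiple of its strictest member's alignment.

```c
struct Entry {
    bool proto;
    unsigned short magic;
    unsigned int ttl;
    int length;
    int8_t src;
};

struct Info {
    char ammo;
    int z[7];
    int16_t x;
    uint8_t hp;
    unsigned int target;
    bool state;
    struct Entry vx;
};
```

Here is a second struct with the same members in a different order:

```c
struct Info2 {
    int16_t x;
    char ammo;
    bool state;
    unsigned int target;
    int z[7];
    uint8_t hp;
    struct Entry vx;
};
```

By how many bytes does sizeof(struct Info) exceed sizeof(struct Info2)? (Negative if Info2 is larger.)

Entry: @0: proto [1B, align 1] → 1; +1 pad (align 2); @2: magic [2B, align 2] → 4; @4: ttl [4B, align 4] → 8; @8: length [4B, align 4] → 12; @12: src [1B, align 1] → 13; +3 tail pad (align 4); size 16, align 4
@0: ammo [1B, align 1] → 1
+3 pad (align 4)
@4: z [28B, align 4] → 32
@32: x [2B, align 2] → 34
@34: hp [1B, align 1] → 35
+1 pad (align 4)
@36: target [4B, align 4] → 40
@40: state [1B, align 1] → 41
+3 pad (align 4)
@44: vx [16B, align 4] → 60
size 60, align 4
— Info2 —
@0: x [2B, align 2] → 2
@2: ammo [1B, align 1] → 3
@3: state [1B, align 1] → 4
@4: target [4B, align 4] → 8
@8: z [28B, align 4] → 36
@36: hp [1B, align 1] → 37
+3 pad (align 4)
@40: vx [16B, align 4] → 56
size 56, align 4
60 − 56 = 4

4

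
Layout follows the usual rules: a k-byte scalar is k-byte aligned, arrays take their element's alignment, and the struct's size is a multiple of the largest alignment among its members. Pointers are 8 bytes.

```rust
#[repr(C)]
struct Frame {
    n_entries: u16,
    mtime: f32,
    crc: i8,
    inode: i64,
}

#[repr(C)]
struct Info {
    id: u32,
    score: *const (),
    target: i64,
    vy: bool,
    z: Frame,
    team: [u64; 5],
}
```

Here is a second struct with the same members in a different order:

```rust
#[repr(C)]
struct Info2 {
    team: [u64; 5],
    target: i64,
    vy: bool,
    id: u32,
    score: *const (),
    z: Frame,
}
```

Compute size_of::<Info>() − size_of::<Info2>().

Frame: 0..2  n_entries  (2B, 2-aligned); 2..4  -- padding (2B); 4..8  mtime  (4B, 4-aligned); 8..9  crc  (1B, 1-aligned); 9..16  -- padding (7B); 16..24  inode  (8B, 8-aligned); sizeof = 24, alignof = 8
0..4  id  (4B, 4-aligned)
4..8  -- padding (4B)
8..16  score  (8B, 8-aligned)
16..24  target  (8B, 8-aligned)
24..25  vy  (1B, 1-aligned)
25..32  -- padding (7B)
32..56  z  (24B, 8-aligned)
56..96  team  (40B, 8-aligned)
sizeof = 96, alignof = 8
— Info2 —
0..40  team  (40B, 8-aligned)
40..48  target  (8B, 8-aligned)
48..49  vy  (1B, 1-aligned)
49..52  -- padding (3B)
52..56  id  (4B, 4-aligned)
56..64  score  (8B, 8-aligned)
64..88  z  (24B, 8-aligned)
sizeof = 88, alignof = 8
96 − 88 = 8

8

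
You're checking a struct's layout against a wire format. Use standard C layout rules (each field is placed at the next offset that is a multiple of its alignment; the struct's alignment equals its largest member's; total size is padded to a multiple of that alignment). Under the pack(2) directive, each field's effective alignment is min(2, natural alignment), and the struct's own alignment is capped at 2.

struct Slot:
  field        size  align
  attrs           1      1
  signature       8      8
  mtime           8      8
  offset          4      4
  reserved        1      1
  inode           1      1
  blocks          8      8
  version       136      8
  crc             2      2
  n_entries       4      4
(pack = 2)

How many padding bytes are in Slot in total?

1

@0: attrs [1B, align 1] → 1
+1 pad (align 2)
@2: signature [8B, align 2] → 10
@10: mtime [8B, align 2] → 18
@18: offset [4B, align 2] → 22
@22: reserved [1B, align 1] → 23
@23: inode [1B, align 1] → 24
@24: blocks [8B, align 2] → 32
@32: version [136B, align 2] → 168
@168: crc [2B, align 2] → 170
@170: n_entries [4B, align 2] → 174
size 174, align 2
data bytes 173, size 174 → padding 1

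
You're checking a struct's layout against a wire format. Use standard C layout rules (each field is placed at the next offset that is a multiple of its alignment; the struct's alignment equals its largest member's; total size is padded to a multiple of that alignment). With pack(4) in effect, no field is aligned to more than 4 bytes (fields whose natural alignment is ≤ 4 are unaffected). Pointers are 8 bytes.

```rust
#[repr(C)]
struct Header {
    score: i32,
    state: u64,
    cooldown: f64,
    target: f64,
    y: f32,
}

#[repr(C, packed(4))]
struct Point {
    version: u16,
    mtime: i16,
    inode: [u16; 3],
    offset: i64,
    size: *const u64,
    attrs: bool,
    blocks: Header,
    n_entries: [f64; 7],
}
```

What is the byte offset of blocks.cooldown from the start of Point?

Header: 0..4  score  (4B, 4-aligned); 4..8  -- padding (4B); 8..16  state  (8B, 8-aligned); 16..24  cooldown  (8B, 8-aligned); 24..32  target  (8B, 8-aligned); 32..36  y  (4B, 4-aligned); 36..40  -- tail padding (4B); sizeof = 40, alignof = 8
0..2  version  (2B, 2-aligned)
2..4  mtime  (2B, 2-aligned)
4..10  inode  (6B, 2-aligned)
10..12  -- padding (2B)
12..20  offset  (8B, 4-aligned)
20..28  size  (8B, 4-aligned)
28..29  attrs  (1B, 1-aligned)
29..32  -- padding (3B)
32..72  blocks  (40B, 4-aligned)
within Header: cooldown at 16
32 + 16 = 48

48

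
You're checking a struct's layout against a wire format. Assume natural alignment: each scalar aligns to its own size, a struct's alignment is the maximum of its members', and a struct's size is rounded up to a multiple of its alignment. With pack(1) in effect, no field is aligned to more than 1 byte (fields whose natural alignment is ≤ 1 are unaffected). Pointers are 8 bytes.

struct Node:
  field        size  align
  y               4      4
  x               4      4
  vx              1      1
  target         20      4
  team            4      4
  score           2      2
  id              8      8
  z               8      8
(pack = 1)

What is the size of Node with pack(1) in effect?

y at 0 (size 4, align 1) → ends 4
x at 4 (size 4, align 1) → ends 8
vx at 8 (size 1, align 1) → ends 9
target at 9 (size 20, align 1) → ends 29
team at 29 (size 4, align 1) → ends 33
score at 33 (size 2, align 1) → ends 35
id at 35 (size 8, align 1) → ends 43
z at 43 (size 8, align 1) → ends 51
total 51 bytes, alignment 1

51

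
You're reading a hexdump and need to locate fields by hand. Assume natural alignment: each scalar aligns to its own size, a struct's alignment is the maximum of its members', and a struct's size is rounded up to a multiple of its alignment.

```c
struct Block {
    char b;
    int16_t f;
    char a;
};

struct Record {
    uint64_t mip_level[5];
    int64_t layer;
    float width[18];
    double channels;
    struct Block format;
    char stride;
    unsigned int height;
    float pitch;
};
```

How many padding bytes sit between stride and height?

Block: b at 0 (size 1, align 1) → ends 1; pad 1 to align 2 for f; f at 2 (size 2, align 2) → ends 4; a at 4 (size 1, align 1) → ends 5; tail pad 1 to reach multiple of 2; total 6 bytes, alignment 2
mip_level at 0 (size 40, align 8) → ends 40
layer at 40 (size 8, align 8) → ends 48
width at 48 (size 72, align 4) → ends 120
channels at 120 (size 8, align 8) → ends 128
format at 128 (size 6, align 2) → ends 134
stride at 134 (size 1, align 1) → ends 135
pad 1 to align 4 for height
height at 136 (size 4, align 4) → ends 140

1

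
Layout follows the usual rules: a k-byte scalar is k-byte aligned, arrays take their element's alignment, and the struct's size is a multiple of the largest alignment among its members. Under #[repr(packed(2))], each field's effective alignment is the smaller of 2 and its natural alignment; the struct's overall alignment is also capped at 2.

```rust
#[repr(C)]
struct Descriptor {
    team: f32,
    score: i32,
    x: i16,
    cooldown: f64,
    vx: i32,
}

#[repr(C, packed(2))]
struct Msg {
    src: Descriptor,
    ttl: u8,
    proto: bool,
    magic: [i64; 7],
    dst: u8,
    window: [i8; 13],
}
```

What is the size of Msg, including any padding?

104 bytes

Descriptor: @0: team [4B, align 4] → 4; @4: score [4B, align 4] → 8; @8: x [2B, align 2] → 10; +6 pad (align 8); @16: cooldown [8B, align 8] → 24; @24: vx [4B, align 4] → 28; +4 tail pad (align 8); size 32, align 8
@0: src [32B, align 2] → 32
@32: ttl [1B, align 1] → 33
@33: proto [1B, align 1] → 34
@34: magic [56B, align 2] → 90
@90: dst [1B, align 1] → 91
@91: window [13B, align 1] → 104
size 104, align 2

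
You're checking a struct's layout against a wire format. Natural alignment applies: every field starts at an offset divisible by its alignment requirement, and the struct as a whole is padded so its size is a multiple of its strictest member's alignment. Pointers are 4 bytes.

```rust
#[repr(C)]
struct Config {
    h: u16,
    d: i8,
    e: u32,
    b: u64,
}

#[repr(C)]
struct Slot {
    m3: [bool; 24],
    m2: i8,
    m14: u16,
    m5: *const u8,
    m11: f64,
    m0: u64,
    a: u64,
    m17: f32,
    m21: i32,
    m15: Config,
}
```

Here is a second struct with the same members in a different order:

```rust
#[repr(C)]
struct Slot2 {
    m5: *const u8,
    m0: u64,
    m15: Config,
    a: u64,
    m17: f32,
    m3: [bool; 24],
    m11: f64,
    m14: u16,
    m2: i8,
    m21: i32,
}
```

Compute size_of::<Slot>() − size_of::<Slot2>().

-8

Config: h at 0 (size 2, align 2) → ends 2; d at 2 (size 1, align 1) → ends 3; pad 1 to align 4 for e; e at 4 (size 4, align 4) → ends 8; b at 8 (size 8, align 8) → ends 16; total 16 bytes, alignment 8
m3 at 0 (size 24, align 1) → ends 24
m2 at 24 (size 1, align 1) → ends 25
pad 1 to align 2 for m14
m14 at 26 (size 2, align 2) → ends 28
m5 at 28 (size 4, align 4) → ends 32
m11 at 32 (size 8, align 8) → ends 40
m0 at 40 (size 8, align 8) → ends 48
a at 48 (size 8, align 8) → ends 56
m17 at 56 (size 4, align 4) → ends 60
m21 at 60 (size 4, align 4) → ends 64
m15 at 64 (size 16, align 8) → ends 80
total 80 bytes, alignment 8
— Slot2 —
m5 at 0 (size 4, align 4) → ends 4
pad 4 to align 8 for m0
m0 at 8 (size 8, align 8) → ends 16
m15 at 16 (size 16, align 8) → ends 32
a at 32 (size 8, align 8) → ends 40
m17 at 40 (size 4, align 4) → ends 44
m3 at 44 (size 24, align 1) → ends 68
pad 4 to align 8 for m11
m11 at 72 (size 8, align 8) → ends 80
m14 at 80 (size 2, align 2) → ends 82
m2 at 82 (size 1, align 1) → ends 83
pad 1 to align 4 for m21
m21 at 84 (size 4, align 4) → ends 88
total 88 bytes, alignment 8
80 − 88 = -8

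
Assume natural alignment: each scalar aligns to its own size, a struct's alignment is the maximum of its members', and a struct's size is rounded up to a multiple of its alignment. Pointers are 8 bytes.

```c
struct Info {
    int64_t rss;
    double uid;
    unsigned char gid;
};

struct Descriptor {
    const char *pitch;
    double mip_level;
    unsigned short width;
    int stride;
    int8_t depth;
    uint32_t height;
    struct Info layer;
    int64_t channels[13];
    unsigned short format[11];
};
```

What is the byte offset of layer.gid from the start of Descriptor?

48

Info: rss at 0 (size 8, align 8) → ends 8; uid at 8 (size 8, align 8) → ends 16; gid at 16 (size 1, align 1) → ends 17; tail pad 7 to reach multiple of 8; total 24 bytes, alignment 8
pitch at 0 (size 8, align 8) → ends 8
mip_level at 8 (size 8, align 8) → ends 16
width at 16 (size 2, align 2) → ends 18
pad 2 to align 4 for stride
stride at 20 (size 4, align 4) → ends 24
depth at 24 (size 1, align 1) → ends 25
pad 3 to align 4 for height
height at 28 (size 4, align 4) → ends 32
layer at 32 (size 24, align 8) → ends 56
within Info: gid at 16
32 + 16 = 48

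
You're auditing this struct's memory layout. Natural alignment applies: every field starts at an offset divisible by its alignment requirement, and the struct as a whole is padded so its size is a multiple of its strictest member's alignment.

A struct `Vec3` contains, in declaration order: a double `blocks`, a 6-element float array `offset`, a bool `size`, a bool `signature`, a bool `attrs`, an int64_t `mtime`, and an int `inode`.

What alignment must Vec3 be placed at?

8

member alignments: blocks=8, offset=4, size=1, signature=1, attrs=1, mtime=8, inode=4
max = 8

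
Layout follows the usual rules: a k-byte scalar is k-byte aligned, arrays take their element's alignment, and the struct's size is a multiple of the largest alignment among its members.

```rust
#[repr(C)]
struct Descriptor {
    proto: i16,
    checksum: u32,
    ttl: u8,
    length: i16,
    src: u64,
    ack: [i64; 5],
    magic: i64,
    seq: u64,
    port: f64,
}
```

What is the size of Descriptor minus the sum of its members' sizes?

7

0..2  proto  (2B, 2-aligned)
2..4  -- padding (2B)
4..8  checksum  (4B, 4-aligned)
8..9  ttl  (1B, 1-aligned)
9..10  -- padding (1B)
10..12  length  (2B, 2-aligned)
12..16  -- padding (4B)
16..24  src  (8B, 8-aligned)
24..64  ack  (40B, 8-aligned)
64..72  magic  (8B, 8-aligned)
72..80  seq  (8B, 8-aligned)
80..88  port  (8B, 8-aligned)
sizeof = 88, alignof = 8
data bytes 81, size 88 → padding 7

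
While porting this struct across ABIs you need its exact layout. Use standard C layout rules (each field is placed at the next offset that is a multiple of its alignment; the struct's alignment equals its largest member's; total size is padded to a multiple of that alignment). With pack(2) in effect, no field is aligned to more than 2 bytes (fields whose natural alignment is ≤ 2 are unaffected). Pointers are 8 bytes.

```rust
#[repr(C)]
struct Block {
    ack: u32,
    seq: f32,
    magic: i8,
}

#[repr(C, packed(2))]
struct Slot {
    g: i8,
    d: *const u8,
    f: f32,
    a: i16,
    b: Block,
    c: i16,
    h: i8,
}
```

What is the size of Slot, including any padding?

Block: @0: ack [4B, align 4] → 4; @4: seq [4B, align 4] → 8; @8: magic [1B, align 1] → 9; +3 tail pad (align 4); size 12, align 4
@0: g [1B, align 1] → 1
+1 pad (align 2)
@2: d [8B, align 2] → 10
@10: f [4B, align 2] → 14
@14: a [2B, align 2] → 16
@16: b [12B, align 2] → 28
@28: c [2B, align 2] → 30
@30: h [1B, align 1] → 31
+1 tail pad (align 2)
size 32, align 2

32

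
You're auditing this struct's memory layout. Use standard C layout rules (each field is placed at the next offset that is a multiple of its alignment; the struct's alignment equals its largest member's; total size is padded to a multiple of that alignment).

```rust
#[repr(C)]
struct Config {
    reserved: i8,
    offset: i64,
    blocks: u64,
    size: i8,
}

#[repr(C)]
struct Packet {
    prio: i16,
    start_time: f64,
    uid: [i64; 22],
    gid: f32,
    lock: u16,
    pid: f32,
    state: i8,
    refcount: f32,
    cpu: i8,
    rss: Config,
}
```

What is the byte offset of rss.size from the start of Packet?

240

Config: 0..1  reserved  (1B, 1-aligned); 1..8  -- padding (7B); 8..16  offset  (8B, 8-aligned); 16..24  blocks  (8B, 8-aligned); 24..25  size  (1B, 1-aligned); 25..32  -- tail padding (7B); sizeof = 32, alignof = 8
0..2  prio  (2B, 2-aligned)
2..8  -- padding (6B)
8..16  start_time  (8B, 8-aligned)
16..192  uid  (176B, 8-aligned)
192..196  gid  (4B, 4-aligned)
196..198  lock  (2B, 2-aligned)
198..200  -- padding (2B)
200..204  pid  (4B, 4-aligned)
204..205  state  (1B, 1-aligned)
205..208  -- padding (3B)
208..212  refcount  (4B, 4-aligned)
212..213  cpu  (1B, 1-aligned)
213..216  -- padding (3B)
216..248  rss  (32B, 8-aligned)
within Config: size at 24
216 + 24 = 240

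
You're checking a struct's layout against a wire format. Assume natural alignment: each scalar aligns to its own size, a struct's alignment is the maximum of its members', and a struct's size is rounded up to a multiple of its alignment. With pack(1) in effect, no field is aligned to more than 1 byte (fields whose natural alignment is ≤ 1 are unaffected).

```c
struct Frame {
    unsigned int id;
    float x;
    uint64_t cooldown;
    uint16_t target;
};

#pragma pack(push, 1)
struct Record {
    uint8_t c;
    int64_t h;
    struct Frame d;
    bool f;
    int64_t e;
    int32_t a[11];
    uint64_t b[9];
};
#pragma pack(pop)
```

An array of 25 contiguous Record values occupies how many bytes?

3950

Frame: @0: id [4B, align 4] → 4; @4: x [4B, align 4] → 8; @8: cooldown [8B, align 8] → 16; @16: target [2B, align 2] → 18; +6 tail pad (align 8); size 24, align 8
@0: c [1B, align 1] → 1
@1: h [8B, align 1] → 9
@9: d [24B, align 1] → 33
@33: f [1B, align 1] → 34
@34: e [8B, align 1] → 42
@42: a [44B, align 1] → 86
@86: b [72B, align 1] → 158
size 158, align 1
array of 25: 25 × 158 = 3950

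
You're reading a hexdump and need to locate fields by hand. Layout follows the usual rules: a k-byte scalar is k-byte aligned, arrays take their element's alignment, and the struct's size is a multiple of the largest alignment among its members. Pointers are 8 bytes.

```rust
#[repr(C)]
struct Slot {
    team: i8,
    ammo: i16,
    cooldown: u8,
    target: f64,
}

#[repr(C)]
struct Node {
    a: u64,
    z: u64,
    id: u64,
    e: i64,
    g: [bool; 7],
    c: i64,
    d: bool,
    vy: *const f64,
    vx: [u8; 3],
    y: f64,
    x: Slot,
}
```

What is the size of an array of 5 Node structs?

480

Slot: @0: team [1B, align 1] → 1; +1 pad (align 2); @2: ammo [2B, align 2] → 4; @4: cooldown [1B, align 1] → 5; +3 pad (align 8); @8: target [8B, align 8] → 16; size 16, align 8
@0: a [8B, align 8] → 8
@8: z [8B, align 8] → 16
@16: id [8B, align 8] → 24
@24: e [8B, align 8] → 32
@32: g [7B, align 1] → 39
+1 pad (align 8)
@40: c [8B, align 8] → 48
@48: d [1B, align 1] → 49
+7 pad (align 8)
@56: vy [8B, align 8] → 64
@64: vx [3B, align 1] → 67
+5 pad (align 8)
@72: y [8B, align 8] → 80
@80: x [16B, align 8] → 96
size 96, align 8
array of 5: 5 × 96 = 480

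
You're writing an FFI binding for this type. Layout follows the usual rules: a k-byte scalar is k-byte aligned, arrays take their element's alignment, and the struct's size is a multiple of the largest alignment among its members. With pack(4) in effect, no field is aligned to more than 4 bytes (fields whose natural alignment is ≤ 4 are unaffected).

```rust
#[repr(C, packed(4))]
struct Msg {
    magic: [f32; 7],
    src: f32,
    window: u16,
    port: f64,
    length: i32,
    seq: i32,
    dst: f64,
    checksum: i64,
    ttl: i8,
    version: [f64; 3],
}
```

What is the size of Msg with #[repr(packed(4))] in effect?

96

0..28  magic  (28B, 4-aligned)
28..32  src  (4B, 4-aligned)
32..34  window  (2B, 2-aligned)
34..36  -- padding (2B)
36..44  port  (8B, 4-aligned)
44..48  length  (4B, 4-aligned)
48..52  seq  (4B, 4-aligned)
52..60  dst  (8B, 4-aligned)
60..68  checksum  (8B, 4-aligned)
68..69  ttl  (1B, 1-aligned)
69..72  -- padding (3B)
72..96  version  (24B, 4-aligned)
sizeof = 96, alignof = 4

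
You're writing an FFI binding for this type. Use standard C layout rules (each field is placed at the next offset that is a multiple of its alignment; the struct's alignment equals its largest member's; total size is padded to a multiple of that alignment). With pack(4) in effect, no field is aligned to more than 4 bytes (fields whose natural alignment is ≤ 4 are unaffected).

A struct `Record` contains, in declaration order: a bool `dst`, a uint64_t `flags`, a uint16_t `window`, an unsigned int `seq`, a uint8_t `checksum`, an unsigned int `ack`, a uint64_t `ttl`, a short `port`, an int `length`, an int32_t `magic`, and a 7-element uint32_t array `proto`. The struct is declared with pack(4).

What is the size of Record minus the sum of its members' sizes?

0..1  dst  (1B, 1-aligned)
1..4  -- padding (3B)
4..12  flags  (8B, 4-aligned)
12..14  window  (2B, 2-aligned)
14..16  -- padding (2B)
16..20  seq  (4B, 4-aligned)
20..21  checksum  (1B, 1-aligned)
21..24  -- padding (3B)
24..28  ack  (4B, 4-aligned)
28..36  ttl  (8B, 4-aligned)
36..38  port  (2B, 2-aligned)
38..40  -- padding (2B)
40..44  length  (4B, 4-aligned)
44..48  magic  (4B, 4-aligned)
48..76  proto  (28B, 4-aligned)
sizeof = 76, alignof = 4
data bytes 66, size 76 → padding 10

10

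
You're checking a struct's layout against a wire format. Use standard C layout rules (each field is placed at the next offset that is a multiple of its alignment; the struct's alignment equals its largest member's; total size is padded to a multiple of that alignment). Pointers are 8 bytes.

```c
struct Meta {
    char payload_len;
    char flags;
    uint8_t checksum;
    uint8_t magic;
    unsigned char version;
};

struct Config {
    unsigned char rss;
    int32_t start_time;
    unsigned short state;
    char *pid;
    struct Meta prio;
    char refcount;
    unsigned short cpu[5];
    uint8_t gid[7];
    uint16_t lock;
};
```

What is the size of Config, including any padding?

Meta: @0: payload_len [1B, align 1] → 1; @1: flags [1B, align 1] → 2; @2: checksum [1B, align 1] → 3; @3: magic [1B, align 1] → 4; @4: version [1B, align 1] → 5; size 5, align 1
@0: rss [1B, align 1] → 1
+3 pad (align 4)
@4: start_time [4B, align 4] → 8
@8: state [2B, align 2] → 10
+6 pad (align 8)
@16: pid [8B, align 8] → 24
@24: prio [5B, align 1] → 29
@29: refcount [1B, align 1] → 30
@30: cpu [10B, align 2] → 40
@40: gid [7B, align 1] → 47
+1 pad (align 2)
@48: lock [2B, align 2] → 50
+6 tail pad (align 8)
size 56, align 8

56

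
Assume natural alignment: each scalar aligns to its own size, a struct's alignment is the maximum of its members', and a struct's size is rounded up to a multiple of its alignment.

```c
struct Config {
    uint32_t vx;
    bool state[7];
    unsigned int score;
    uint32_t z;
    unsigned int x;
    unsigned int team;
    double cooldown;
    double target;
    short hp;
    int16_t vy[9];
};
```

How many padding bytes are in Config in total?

9

@0: vx [4B, align 4] → 4
@4: state [7B, align 1] → 11
+1 pad (align 4)
@12: score [4B, align 4] → 16
@16: z [4B, align 4] → 20
@20: x [4B, align 4] → 24
@24: team [4B, align 4] → 28
+4 pad (align 8)
@32: cooldown [8B, align 8] → 40
@40: target [8B, align 8] → 48
@48: hp [2B, align 2] → 50
@50: vy [18B, align 2] → 68
+4 tail pad (align 8)
size 72, align 8
data bytes 63, size 72 → padding 9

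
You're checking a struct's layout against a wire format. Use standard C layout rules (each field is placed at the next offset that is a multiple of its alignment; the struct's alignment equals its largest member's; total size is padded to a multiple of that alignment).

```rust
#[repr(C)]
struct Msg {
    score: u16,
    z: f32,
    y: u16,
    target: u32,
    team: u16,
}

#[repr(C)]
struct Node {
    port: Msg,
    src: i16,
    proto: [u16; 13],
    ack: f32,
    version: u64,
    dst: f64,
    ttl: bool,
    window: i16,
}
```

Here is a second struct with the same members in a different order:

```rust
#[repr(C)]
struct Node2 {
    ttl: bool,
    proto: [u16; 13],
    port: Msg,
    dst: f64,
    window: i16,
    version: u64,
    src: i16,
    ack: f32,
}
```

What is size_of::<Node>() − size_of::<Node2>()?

Msg: score at 0 (size 2, align 2) → ends 2; pad 2 to align 4 for z; z at 4 (size 4, align 4) → ends 8; y at 8 (size 2, align 2) → ends 10; pad 2 to align 4 for target; target at 12 (size 4, align 4) → ends 16; team at 16 (size 2, align 2) → ends 18; tail pad 2 to reach multiple of 4; total 20 bytes, alignment 4
port at 0 (size 20, align 4) → ends 20
src at 20 (size 2, align 2) → ends 22
proto at 22 (size 26, align 2) → ends 48
ack at 48 (size 4, align 4) → ends 52
pad 4 to align 8 for version
version at 56 (size 8, align 8) → ends 64
dst at 64 (size 8, align 8) → ends 72
ttl at 72 (size 1, align 1) → ends 73
pad 1 to align 2 for window
window at 74 (size 2, align 2) → ends 76
tail pad 4 to reach multiple of 8
total 80 bytes, alignment 8
— Node2 —
ttl at 0 (size 1, align 1) → ends 1
pad 1 to align 2 for proto
proto at 2 (size 26, align 2) → ends 28
port at 28 (size 20, align 4) → ends 48
dst at 48 (size 8, align 8) → ends 56
window at 56 (size 2, align 2) → ends 58
pad 6 to align 8 for version
version at 64 (size 8, align 8) → ends 72
src at 72 (size 2, align 2) → ends 74
pad 2 to align 4 for ack
ack at 76 (size 4, align 4) → ends 80
total 80 bytes, alignment 8
80 − 80 = 0

0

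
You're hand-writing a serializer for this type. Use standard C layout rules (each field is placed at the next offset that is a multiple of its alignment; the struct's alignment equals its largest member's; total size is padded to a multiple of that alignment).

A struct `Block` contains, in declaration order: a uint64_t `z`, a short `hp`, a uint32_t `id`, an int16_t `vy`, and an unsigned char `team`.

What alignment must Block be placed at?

member alignments: z=8, hp=2, id=4, vy=2, team=1
max = 8

8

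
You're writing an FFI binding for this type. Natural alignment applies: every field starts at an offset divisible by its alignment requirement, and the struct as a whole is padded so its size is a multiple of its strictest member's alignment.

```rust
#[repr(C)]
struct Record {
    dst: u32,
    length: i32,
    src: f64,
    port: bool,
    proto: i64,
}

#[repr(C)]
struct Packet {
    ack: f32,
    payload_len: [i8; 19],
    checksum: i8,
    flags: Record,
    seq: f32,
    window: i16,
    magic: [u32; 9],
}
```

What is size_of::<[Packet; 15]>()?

1560

Record: 0..4  dst  (4B, 4-aligned); 4..8  length  (4B, 4-aligned); 8..16  src  (8B, 8-aligned); 16..17  port  (1B, 1-aligned); 17..24  -- padding (7B); 24..32  proto  (8B, 8-aligned); sizeof = 32, alignof = 8
0..4  ack  (4B, 4-aligned)
4..23  payload_len  (19B, 1-aligned)
23..24  checksum  (1B, 1-aligned)
24..56  flags  (32B, 8-aligned)
56..60  seq  (4B, 4-aligned)
60..62  window  (2B, 2-aligned)
62..64  -- padding (2B)
64..100  magic  (36B, 4-aligned)
100..104  -- tail padding (4B)
sizeof = 104, alignof = 8
array of 15: 15 × 104 = 1560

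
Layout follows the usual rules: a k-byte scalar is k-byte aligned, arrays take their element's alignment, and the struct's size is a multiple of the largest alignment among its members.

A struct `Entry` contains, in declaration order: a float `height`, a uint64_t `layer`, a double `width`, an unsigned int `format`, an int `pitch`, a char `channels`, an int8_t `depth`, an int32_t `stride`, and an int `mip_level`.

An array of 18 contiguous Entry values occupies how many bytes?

864

height at 0 (size 4, align 4) → ends 4
pad 4 to align 8 for layer
layer at 8 (size 8, align 8) → ends 16
width at 16 (size 8, align 8) → ends 24
format at 24 (size 4, align 4) → ends 28
pitch at 28 (size 4, align 4) → ends 32
channels at 32 (size 1, align 1) → ends 33
depth at 33 (size 1, align 1) → ends 34
pad 2 to align 4 for stride
stride at 36 (size 4, align 4) → ends 40
mip_level at 40 (size 4, align 4) → ends 44
tail pad 4 to reach multiple of 8
total 48 bytes, alignment 8
array of 18: 18 × 48 = 864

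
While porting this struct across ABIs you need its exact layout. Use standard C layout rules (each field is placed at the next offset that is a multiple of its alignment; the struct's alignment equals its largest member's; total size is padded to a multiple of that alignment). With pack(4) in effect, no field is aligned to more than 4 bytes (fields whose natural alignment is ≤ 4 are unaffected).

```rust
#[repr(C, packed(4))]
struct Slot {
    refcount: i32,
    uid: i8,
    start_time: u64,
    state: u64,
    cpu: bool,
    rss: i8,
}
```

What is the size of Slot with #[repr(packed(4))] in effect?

28

refcount at 0 (size 4, align 4) → ends 4
uid at 4 (size 1, align 1) → ends 5
pad 3 to align 4 for start_time
start_time at 8 (size 8, align 4) → ends 16
state at 16 (size 8, align 4) → ends 24
cpu at 24 (size 1, align 1) → ends 25
rss at 25 (size 1, align 1) → ends 26
tail pad 2 to reach multiple of 4
total 28 bytes, alignment 4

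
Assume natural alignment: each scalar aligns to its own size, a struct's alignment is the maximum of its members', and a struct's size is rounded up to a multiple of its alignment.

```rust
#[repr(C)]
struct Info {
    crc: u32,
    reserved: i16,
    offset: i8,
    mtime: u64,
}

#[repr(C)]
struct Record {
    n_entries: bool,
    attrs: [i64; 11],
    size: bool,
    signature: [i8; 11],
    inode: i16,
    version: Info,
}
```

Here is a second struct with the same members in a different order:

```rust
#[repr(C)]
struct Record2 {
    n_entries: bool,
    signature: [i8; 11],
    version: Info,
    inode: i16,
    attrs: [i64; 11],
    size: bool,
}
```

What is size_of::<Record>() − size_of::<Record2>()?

Info: 0..4  crc  (4B, 4-aligned); 4..6  reserved  (2B, 2-aligned); 6..7  offset  (1B, 1-aligned); 7..8  -- padding (1B); 8..16  mtime  (8B, 8-aligned); sizeof = 16, alignof = 8
0..1  n_entries  (1B, 1-aligned)
1..8  -- padding (7B)
8..96  attrs  (88B, 8-aligned)
96..97  size  (1B, 1-aligned)
97..108  signature  (11B, 1-aligned)
108..110  inode  (2B, 2-aligned)
110..112  -- padding (2B)
112..128  version  (16B, 8-aligned)
sizeof = 128, alignof = 8
— Record2 —
0..1  n_entries  (1B, 1-aligned)
1..12  signature  (11B, 1-aligned)
12..16  -- padding (4B)
16..32  version  (16B, 8-aligned)
32..34  inode  (2B, 2-aligned)
34..40  -- padding (6B)
40..128  attrs  (88B, 8-aligned)
128..129  size  (1B, 1-aligned)
129..136  -- tail padding (7B)
sizeof = 136, alignof = 8
128 − 136 = -8

-8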